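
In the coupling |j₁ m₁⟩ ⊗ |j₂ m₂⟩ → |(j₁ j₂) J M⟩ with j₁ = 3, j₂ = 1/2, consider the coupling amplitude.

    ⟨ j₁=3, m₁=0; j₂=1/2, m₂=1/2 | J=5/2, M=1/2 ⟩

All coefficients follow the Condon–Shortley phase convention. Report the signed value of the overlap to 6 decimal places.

−√(3/7) = -0.654654

triangle: 1!·5!·0!/7! = 120/5040
(j±m)!: 3!·3!·1!·0!·3!·2! = 432
prefactor² = (2J+1)·Δ·N² = 432/7
  k=1: −1/(1!·0!·2!·0!·3!·0!) = -1/12
Σ = -1/12  ⇒  CG² = 432/7·(-1/12)² = 3/7
CG = −√(3/7) = -0.654654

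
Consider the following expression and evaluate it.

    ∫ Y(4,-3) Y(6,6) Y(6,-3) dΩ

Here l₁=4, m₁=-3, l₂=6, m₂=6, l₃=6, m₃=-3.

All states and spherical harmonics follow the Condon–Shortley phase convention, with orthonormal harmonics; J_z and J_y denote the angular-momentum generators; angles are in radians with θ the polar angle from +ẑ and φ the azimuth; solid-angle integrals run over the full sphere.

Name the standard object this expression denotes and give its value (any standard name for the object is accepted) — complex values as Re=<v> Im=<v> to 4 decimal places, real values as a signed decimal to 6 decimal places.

This is a Gaunt coefficient — the integral of a triple product of spherical harmonics over the sphere.
Checks pass: Σm=0; 16 even; l₃=6∈[2,10].
(2·4+1)(2·6+1)(2·6+1) = 1521
Δ: 4! 4! 8! / 17! → 1/15315300
sum: t=0:+1/829440 t=1:−1/25920 t=2:+1/9216 t=3:−1/25920 t=4:+1/829440 = 7/207360
3j²(4 6 6; 0 0 0) = Δ·Π!·Σ² = 28/2431  (sign +1)
sum: t=4:+1/5806080 = 1/5806080
3j²(4 6 6; -3 6 -3) = Δ·Π!·Σ² = 9/884  (sign -1)
combine: 4πI² = 1521·28/2431·9/884 = 567/3179
take √, sign -1: I = -0.11913554

Gaunt coefficient, -0.119136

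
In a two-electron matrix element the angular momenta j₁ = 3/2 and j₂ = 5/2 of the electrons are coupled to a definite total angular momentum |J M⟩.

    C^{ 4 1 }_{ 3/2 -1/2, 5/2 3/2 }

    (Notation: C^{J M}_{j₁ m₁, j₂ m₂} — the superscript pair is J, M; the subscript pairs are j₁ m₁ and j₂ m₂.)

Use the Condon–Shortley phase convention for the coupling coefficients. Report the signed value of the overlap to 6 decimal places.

j₁+j₂−J=0  J+j₁−j₂=3  J−j₁+j₂=5  j₁+j₂+J+1=9
(j₁±m₁, j₂±m₂, J±M) = (1,2,4,1,5,3)
P² = 4320/7
sum k=0..0:
  [0] +1/48 = 1/48
S = 1/48
C² = P²·S² = 15/56 ; C = +0.517549

+√(15/56) ≈ +0.517549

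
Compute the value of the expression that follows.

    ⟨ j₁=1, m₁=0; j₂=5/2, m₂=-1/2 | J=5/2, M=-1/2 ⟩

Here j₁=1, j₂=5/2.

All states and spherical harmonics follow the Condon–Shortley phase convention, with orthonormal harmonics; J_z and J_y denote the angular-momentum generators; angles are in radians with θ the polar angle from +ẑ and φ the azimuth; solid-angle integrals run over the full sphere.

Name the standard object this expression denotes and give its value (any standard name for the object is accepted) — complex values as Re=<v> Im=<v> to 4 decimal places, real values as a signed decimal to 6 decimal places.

This is a Clebsch–Gordan (vector-coupling) coefficient.
triangle: 1!·1!·4!/7! = 24/5040
(j±m)!: 1!·1!·2!·3!·2!·3! = 144
prefactor² = (2J+1)·Δ·N² = 144/35
  k=0: +1/(0!·1!·1!·2!·0!·2!) = 1/4
  k=1: −1/(1!·0!·0!·1!·1!·3!) = -1/6
Σ = 1/12  ⇒  CG² = 144/35·(1/12)² = 1/35
CG = +√(1/35) = +0.169031

Clebsch–Gordan coefficient, +√(1/35) ≈ +0.169031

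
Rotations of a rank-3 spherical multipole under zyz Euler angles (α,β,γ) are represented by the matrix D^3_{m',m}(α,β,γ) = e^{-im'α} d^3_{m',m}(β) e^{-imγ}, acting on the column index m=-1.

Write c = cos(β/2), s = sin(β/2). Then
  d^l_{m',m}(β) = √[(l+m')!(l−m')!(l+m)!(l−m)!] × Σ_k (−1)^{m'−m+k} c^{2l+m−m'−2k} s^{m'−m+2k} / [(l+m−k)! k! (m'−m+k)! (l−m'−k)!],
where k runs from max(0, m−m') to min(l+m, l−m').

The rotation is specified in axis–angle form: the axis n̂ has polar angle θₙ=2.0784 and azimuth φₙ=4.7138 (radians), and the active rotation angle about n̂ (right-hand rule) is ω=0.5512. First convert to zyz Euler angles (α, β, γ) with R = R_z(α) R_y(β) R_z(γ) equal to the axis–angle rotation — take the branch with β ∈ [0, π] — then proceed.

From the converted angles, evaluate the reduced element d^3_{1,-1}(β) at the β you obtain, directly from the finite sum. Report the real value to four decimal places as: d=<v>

d=0.2781

Axis–angle → zyz. n̂ = (sinθₙcosφₙ, sinθₙsinφₙ, cosθₙ) = (+0.001233, -0.873911, -0.486084), ω = 0.5512.
R = I cosω + sinω [n̂]ₓ + (1−cosω) n̂n̂ᵀ gives
  R = [+0.851897, +0.254408, -0.457765; -0.254727, +0.965006, +0.062268; +0.457587, +0.063559, +0.886890]
β = atan2(√(R₁₃²+R₂₃²), R₃₃) = 0.480227; α = atan2(R₂₃, R₁₃) mod 2π = 3.006397; γ = atan2(R₃₂, −R₃₁) mod 2π = 3.003575
d^3_{1,-1}(β=0.4802) via the finite sum:
c=cos(0.480227/2)=0.971311, s=sin(0.480227/2)=0.237813; N=√[24·2·2·24]=48.000000
k: max(0,(-1)−(1))=0 … min(3+(-1),3−(1))=2
  k=0: (−1)^2·48.0000/(8)·0.9713^4·0.2378^2 = +0.302033
  k=1: (−1)^3·48.0000/(6)·0.9713^2·0.2378^4 = -0.024141
  k=2: (−1)^4·48.0000/(48)·0.9713^0·0.2378^6 = +0.000181
d^3_{1,-1}(0.4802) = +0.302033 -0.024141 +0.000181 = +0.278073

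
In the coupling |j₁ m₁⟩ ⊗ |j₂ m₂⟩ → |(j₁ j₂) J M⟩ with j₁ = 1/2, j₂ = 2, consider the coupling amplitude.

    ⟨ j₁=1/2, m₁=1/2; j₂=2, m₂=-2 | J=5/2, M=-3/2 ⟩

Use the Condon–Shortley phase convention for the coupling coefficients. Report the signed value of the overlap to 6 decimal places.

triangle: 0!×1!×4!/6! = 24/720
(j±m)!: 1!×0!×0!×4!×1!×4! = 576
prefactor² = (2J+1)×Δ×N² = 576/5
  k=0: +1/(0!×0!×0!×0!×1!×4!) = 1/24
Σ = 1/24  ⇒  CG² = 576/5×(1/24)² = 1/5
CG = +√(1/5) = +0.447214

+√(1/5) ≈ +0.447214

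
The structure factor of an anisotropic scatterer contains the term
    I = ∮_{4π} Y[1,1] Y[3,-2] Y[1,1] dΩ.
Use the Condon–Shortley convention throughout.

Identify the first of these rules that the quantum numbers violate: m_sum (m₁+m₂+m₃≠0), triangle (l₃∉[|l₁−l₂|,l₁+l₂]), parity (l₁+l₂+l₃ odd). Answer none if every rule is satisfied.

triangle

Σmᵢ = 0  ✓
l₃∈[|l₁−l₂|,l₁+l₂]=[2,4] required, l₃=1 fails  ✗
Σlᵢ = 5 ⇒ odd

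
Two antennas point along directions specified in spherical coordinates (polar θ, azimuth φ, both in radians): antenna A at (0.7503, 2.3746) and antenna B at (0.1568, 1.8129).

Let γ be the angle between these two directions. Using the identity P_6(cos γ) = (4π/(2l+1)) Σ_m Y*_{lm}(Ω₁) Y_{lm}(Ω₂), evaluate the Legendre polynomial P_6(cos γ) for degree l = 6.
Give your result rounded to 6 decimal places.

Addition theorem: P_6(cos γ) = (4π/13) Σ_m Y*_{lm}(Ω₁) Y_{lm}(Ω₂), m = −6…6:
  term(m=-6) = -0.000000-0.000000i   from Y*(Ω₁)=-0.005351+0.048254i, Y(Ω₂)=-0.000001+0.000007i
  term(m=-5) = -0.000026+0.000009i   from Y*(Ω₁)=+0.138762-0.115314i, Y(Ω₂)=-0.000144-0.000054i
  term(m=-4) = -0.000487+0.000607i   from Y*(Ω₁)=-0.375779-0.027716i, Y(Ω₂)=+0.001170-0.001701i
  term(m=-3) = -0.000942+0.008204i   from Y*(Ω₁)=+0.290749+0.324771i, Y(Ω₂)=+0.012581+0.014163i
  term(m=-2) = +0.006309+0.013148i   from Y*(Ω₁)=+0.004551-0.123574i, Y(Ω₂)=-0.104378+0.054900i
  term(m=-1) = -0.126608-0.079677i   from Y*(Ω₁)=+0.237336-0.228757i, Y(Ω₂)=-0.108800-0.440581i
  term(m=+0) = -0.177126-0.000000i   from Y*(Ω₁)=-0.229809-0.000000i, Y(Ω₂)=+0.770756+0.000000i
  term(m=+1) = -0.126608+0.079677i   from Y*(Ω₁)=-0.237336-0.228757i, Y(Ω₂)=+0.108800-0.440581i
  term(m=+2) = +0.006309-0.013148i   from Y*(Ω₁)=+0.004551+0.123574i, Y(Ω₂)=-0.104378-0.054900i
  term(m=+3) = -0.000942-0.008204i   from Y*(Ω₁)=-0.290749+0.324771i, Y(Ω₂)=-0.012581+0.014163i
  term(m=+4) = -0.000487-0.000607i   from Y*(Ω₁)=-0.375779+0.027716i, Y(Ω₂)=+0.001170+0.001701i
  term(m=+5) = -0.000026-0.000009i   from Y*(Ω₁)=-0.138762-0.115314i, Y(Ω₂)=+0.000144-0.000054i
  term(m=+6) = -0.000000+0.000000i   from Y*(Ω₁)=-0.005351-0.048254i, Y(Ω₂)=-0.000001-0.000007i
Total Σ_m = -0.420634+0.000000i. Multiply by 0.966644: -0.406604+0.000000i. P_6(cos γ) = -0.406604

-0.406604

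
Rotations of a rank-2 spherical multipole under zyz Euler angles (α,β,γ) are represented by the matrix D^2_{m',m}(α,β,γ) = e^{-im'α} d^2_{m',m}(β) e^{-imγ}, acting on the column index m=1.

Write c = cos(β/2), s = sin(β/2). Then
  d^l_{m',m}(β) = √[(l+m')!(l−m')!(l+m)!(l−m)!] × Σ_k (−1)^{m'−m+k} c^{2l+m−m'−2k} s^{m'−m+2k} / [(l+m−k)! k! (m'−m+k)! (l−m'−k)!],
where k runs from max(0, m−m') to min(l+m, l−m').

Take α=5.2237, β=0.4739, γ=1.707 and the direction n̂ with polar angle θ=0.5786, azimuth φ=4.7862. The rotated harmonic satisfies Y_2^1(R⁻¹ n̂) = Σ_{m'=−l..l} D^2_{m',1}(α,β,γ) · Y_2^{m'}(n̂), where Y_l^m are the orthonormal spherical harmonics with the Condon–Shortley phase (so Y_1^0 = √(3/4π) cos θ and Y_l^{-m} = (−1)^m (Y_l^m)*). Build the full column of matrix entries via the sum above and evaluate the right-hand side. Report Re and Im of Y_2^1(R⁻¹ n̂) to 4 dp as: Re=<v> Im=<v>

Need the full column D^2_{m',1} for m'=−2..2 at α=5.2237, β=0.4739, γ=1.7070.
cos(β/2)=0.972058, sin(β/2)=0.234739
d^2_{-2,1}: single k=3 term ⇒ +0.025147;  D = -0.019484+0.015897i
d^2_{-1,1}: k∈[2..3] ⇒ +0.156198 -0.003036 = +0.153162;  D = -0.142512-0.056114i
d^2_{0,1}: k∈[1..2] ⇒ +0.528126 -0.030798 = +0.497328;  D = -0.067529-0.492722i
d^2_{1,1}: k∈[0..1] ⇒ +0.892832 -0.156198 = +0.736633;  D = +0.587528-0.444342i
d^2_{2,1}: single k=0 term ⇒ -0.431213;  D = -0.395135-0.172665i
Y_2^{m'}(θ=0.5786,φ=4.7862) and Σ D·Y over m':
  (-0.0195+0.0159i)·(-0.1143+0.0170i)  (-0.1425-0.0561i)·(+0.0261+0.3527i)  (-0.0675-0.4927i)·(+0.3478+0.0000i)  (+0.5875-0.4443i)·(-0.0261+0.3527i)  (-0.3951-0.1727i)·(-0.1143-0.0170i)
Y_2^1(R⁻¹ n̂) = +0.178170+0.020011i

Re=0.1782 Im=0.0200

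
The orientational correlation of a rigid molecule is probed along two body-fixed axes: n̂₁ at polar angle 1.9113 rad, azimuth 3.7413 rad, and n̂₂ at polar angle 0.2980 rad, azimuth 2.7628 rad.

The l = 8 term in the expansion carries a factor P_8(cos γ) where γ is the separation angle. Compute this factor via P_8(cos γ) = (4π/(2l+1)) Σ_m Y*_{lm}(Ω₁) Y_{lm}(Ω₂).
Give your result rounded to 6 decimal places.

0.044311

Term-by-term m-sum for l=8 (normalisation 4π/17 = 0.739198):
  m=-8: (+0.027353-0.320006i) × (-0.000028+0.000003i) = +0.000000+0.000009i  (running Σ = +0.000000+0.000009i)
  m=-7: (-0.223965-0.396258i) × (+0.000327-0.000174i) = -0.000142-0.000091i  (running Σ = -0.000142-0.000081i)
  m=-6: (-0.159454-0.078337i) × (-0.001979+0.002340i) = +0.000499-0.000218i  (running Σ = +0.000357-0.000299i)
  m=-5: (+0.265400-0.038228i) × (+0.005767-0.017220i) = +0.000872-0.004791i  (running Σ = +0.001229-0.005090i)
  m=-4: (+0.214652-0.197087i) × (+0.004405+0.079113i) = +0.016538+0.016114i  (running Σ = +0.017767+0.011024i)
  m=-3: (-0.032365+0.139279i) × (-0.105022-0.226351i) = +0.034925-0.007301i  (running Σ = +0.052692+0.003722i)
  m=-2: (+0.114410+0.293771i) × (+0.381017+0.360391i) = -0.062280+0.153164i  (running Σ = -0.009588+0.156886i)
  m=-1: (-0.070533-0.048224i) × (-0.533360-0.212284i) = +0.027382+0.040694i  (running Σ = +0.017794+0.197580i)
  m=0: (-0.317989-0.000000i) × (-0.076596+0.000000i) = +0.024357+0.000000i  (running Σ = +0.042151+0.197580i)
  m=1: (+0.070533-0.048224i) × (+0.533360-0.212284i) = +0.027382-0.040694i  (running Σ = +0.069533+0.156886i)
  m=2: (+0.114410-0.293771i) × (+0.381017-0.360391i) = -0.062280-0.153164i  (running Σ = +0.007253+0.003722i)
  m=3: (+0.032365+0.139279i) × (+0.105022-0.226351i) = +0.034925+0.007301i  (running Σ = +0.042178+0.011024i)
  m=4: (+0.214652+0.197087i) × (+0.004405-0.079113i) = +0.016538-0.016114i  (running Σ = +0.058716-0.005090i)
  m=5: (-0.265400-0.038228i) × (-0.005767-0.017220i) = +0.000872+0.004791i  (running Σ = +0.059588-0.000299i)
  m=6: (-0.159454+0.078337i) × (-0.001979-0.002340i) = +0.000499+0.000218i  (running Σ = +0.060087-0.000081i)
  m=7: (+0.223965-0.396258i) × (-0.000327-0.000174i) = -0.000142+0.000091i  (running Σ = +0.059944+0.000009i)
  m=8: (+0.027353+0.320006i) × (-0.000028-0.000003i) = +0.000000-0.000009i  (running Σ = +0.059944+0.000000i)
Total Σ_m = +0.059944+0.000000i. Multiply by 0.739198: +0.044311+0.000000i. P_8(cos γ) = 0.044311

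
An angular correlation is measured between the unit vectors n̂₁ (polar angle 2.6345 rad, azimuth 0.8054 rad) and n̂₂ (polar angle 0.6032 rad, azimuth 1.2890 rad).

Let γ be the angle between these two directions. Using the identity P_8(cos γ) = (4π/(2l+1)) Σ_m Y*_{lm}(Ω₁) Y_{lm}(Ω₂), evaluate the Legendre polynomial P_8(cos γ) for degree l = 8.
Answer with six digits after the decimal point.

Expand P_8 via completeness: Σ_{m} conj(Y_{8,m}) at Ω₁ times Y_{8,m} at Ω₂ —
  [-8]  conj(Y_{8,-8})(Ω₁) = (0.001574, 0.000254) ; Y_{8,-8}(Ω₂) = (-0.003491, 0.004286) ; Δ = (-0.000007, 0.000006)
  [-7]  conj(Y_{8,-7})(Ω₁) = (-0.009172, 0.006906) ; Y_{8,-7}(Ω₂) = (-0.029543, -0.012552) ; Δ = (0.000358, -0.000089)
  [-6]  conj(Y_{8,-6})(Ω₁) = (0.006185, -0.051290) ; Y_{8,-6}(Ω₂) = (0.013773, -0.114243) ; Δ = (-0.005774, -0.001413)
  [-5]  conj(Y_{8,-5})(Ω₁) = (0.102849, 0.125792) ; Y_{8,-5}(Ω₂) = (0.278498, -0.045462) ; Δ = (0.034362, 0.030357)
  [-4]  conj(Y_{8,-4})(Ω₁) = (-0.358016, -0.028705) ; Y_{8,-4}(Ω₂) = (0.199436, 0.419688) ; Δ = (-0.059354, -0.155980)
  [-3]  conj(Y_{8,-3})(Ω₁) = (0.386422, -0.342623) ; Y_{8,-3}(Ω₂) = (-0.324716, 0.287919) ; Δ = (-0.026830, 0.222514)
  [-2]  conj(Y_{8,-2})(Ω₁) = (-0.013762, 0.343836) ; Y_{8,-2}(Ω₂) = (-0.018812, -0.011888) ; Δ = (0.004347, -0.006304)
  [-1]  conj(Y_{8,-1})(Ω₁) = (0.142261, 0.148069) ; Y_{8,-1}(Ω₂) = (-0.112888, 0.389941) ; Δ = (-0.073798, 0.038758)
  [+0]  conj(Y_{8,0})(Ω₁) = (-0.426416, -0.000000) ; Y_{8,0}(Ω₂) = (-0.160847, 0.000000) ; Δ = (0.068588, 0.000000)
  [+1]  conj(Y_{8,1})(Ω₁) = (-0.142261, 0.148069) ; Y_{8,1}(Ω₂) = (0.112888, 0.389941) ; Δ = (-0.073798, -0.038758)
  [+2]  conj(Y_{8,2})(Ω₁) = (-0.013762, -0.343836) ; Y_{8,2}(Ω₂) = (-0.018812, 0.011888) ; Δ = (0.004347, 0.006304)
  [+3]  conj(Y_{8,3})(Ω₁) = (-0.386422, -0.342623) ; Y_{8,3}(Ω₂) = (0.324716, 0.287919) ; Δ = (-0.026830, -0.222514)
  [+4]  conj(Y_{8,4})(Ω₁) = (-0.358016, 0.028705) ; Y_{8,4}(Ω₂) = (0.199436, -0.419688) ; Δ = (-0.059354, 0.155980)
  [+5]  conj(Y_{8,5})(Ω₁) = (-0.102849, 0.125792) ; Y_{8,5}(Ω₂) = (-0.278498, -0.045462) ; Δ = (0.034362, -0.030357)
  [+6]  conj(Y_{8,6})(Ω₁) = (0.006185, 0.051290) ; Y_{8,6}(Ω₂) = (0.013773, 0.114243) ; Δ = (-0.005774, 0.001413)
  [+7]  conj(Y_{8,7})(Ω₁) = (0.009172, 0.006906) ; Y_{8,7}(Ω₂) = (0.029543, -0.012552) ; Δ = (0.000358, 0.000089)
  [+8]  conj(Y_{8,8})(Ω₁) = (0.001574, -0.000254) ; Y_{8,8}(Ω₂) = (-0.003491, -0.004286) ; Δ = (-0.000007, -0.000006)
Total Σ_m = (-0.184804, -0.000000). Multiply by 0.739198: (-0.136607, -0.000000). P_8(cos γ) = -0.136607

-0.136607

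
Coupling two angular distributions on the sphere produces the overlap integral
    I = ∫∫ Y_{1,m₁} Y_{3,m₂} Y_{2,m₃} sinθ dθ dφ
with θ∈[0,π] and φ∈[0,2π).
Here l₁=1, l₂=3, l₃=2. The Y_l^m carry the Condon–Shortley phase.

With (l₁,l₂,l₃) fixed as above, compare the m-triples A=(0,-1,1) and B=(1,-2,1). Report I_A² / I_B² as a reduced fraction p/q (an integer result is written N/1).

4/5

Shared (l₁,l₂,l₃)=(1,3,2): N and (l;000)² cancel in I_A²/I_B².
A: Δ = 2!·0!·4!/7! = 1/105; Racah Σ t=1..1: t=1:−1/6 = -1/6; ⇒ 3j(1 3 2; 0 -1 1)² = 8/105, sgn +1
B: Δ = 2!·0!·4!/7! = 1/105; Racah Σ t=0..0: t=0:+1/12 = 1/12; ⇒ 3j(1 3 2; 1 -2 1)² = 2/21, sgn -1
I_A²/I_B² = (8/105)/(2/21) = 4/5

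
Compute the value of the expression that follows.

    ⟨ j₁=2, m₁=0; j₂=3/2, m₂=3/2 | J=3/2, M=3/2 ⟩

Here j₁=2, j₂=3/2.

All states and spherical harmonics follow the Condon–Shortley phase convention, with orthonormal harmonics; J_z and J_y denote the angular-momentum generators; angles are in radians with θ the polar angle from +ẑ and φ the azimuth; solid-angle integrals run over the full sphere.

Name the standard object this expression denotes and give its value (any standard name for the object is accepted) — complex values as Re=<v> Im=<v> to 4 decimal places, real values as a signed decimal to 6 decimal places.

Clebsch–Gordan coefficient, +√(1/5) ≈ +0.447214

This is a Clebsch–Gordan (vector-coupling) coefficient.
triangle: 2!·2!·1!/6! = 4/720
(j±m)!: 2!·2!·3!·0!·3!·0! = 144
prefactor² = (2J+1)·Δ·N² = 16/5
  k=2: +1/(2!·0!·0!·1!·2!·0!) = 1/4
Σ = 1/4  ⇒  CG² = 16/5·(1/4)² = 1/5
CG = +√(1/5) = +0.447214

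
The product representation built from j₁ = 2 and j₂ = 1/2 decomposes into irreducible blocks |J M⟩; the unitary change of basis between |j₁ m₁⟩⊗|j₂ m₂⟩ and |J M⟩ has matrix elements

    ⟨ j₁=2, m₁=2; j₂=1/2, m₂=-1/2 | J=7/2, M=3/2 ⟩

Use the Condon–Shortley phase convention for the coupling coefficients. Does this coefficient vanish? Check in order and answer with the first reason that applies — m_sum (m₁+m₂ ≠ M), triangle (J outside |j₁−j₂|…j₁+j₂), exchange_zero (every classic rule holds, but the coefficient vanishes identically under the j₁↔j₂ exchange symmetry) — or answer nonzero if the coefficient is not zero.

triangle

m-sum: m₁+m₂ = 2+(-1/2) = 3/2, M = 3/2  ✓
triangle: need |j₁−j₂| ≤ J ≤ j₁+j₂, i.e. J ∈ [3/2, 5/2]; J = 7/2 is outside ✗ ⇒ coefficient is 0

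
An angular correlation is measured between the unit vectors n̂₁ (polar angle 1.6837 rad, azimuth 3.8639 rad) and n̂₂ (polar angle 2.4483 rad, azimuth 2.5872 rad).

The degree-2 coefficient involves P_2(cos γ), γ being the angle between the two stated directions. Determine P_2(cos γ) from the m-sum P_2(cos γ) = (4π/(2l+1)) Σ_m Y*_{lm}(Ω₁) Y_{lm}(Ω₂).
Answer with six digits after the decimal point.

Expand P_2 via completeness: Σ_{m} conj(Y_{2,m}) at Ω₁ times Y_{2,m} at Ω₂ —
  m=-2: (0.047994, 0.378339) × (0.070321, 0.141220) = (-0.050054, 0.033383)  (running Σ = (-0.050054, 0.033383))
  m=-1: (0.064888, 0.057176) × (0.322862, 0.199905) = (0.009520, 0.031431)  (running Σ = (-0.040534, 0.064814))
  m=0: (-0.303382, -0.000000) × (0.244352, 0.000000) = (-0.074132, -0.000000)  (running Σ = (-0.114666, 0.064814))
  m=1: (-0.064888, 0.057176) × (-0.322862, 0.199905) = (0.009520, -0.031431)  (running Σ = (-0.105146, 0.033383))
  m=2: (0.047994, -0.378339) × (0.070321, -0.141220) = (-0.050054, -0.033383)  (running Σ = (-0.155200, 0.000000))
Accumulated sum (-0.155200, 0.000000); after 4π/(2l+1) scaling, (-0.390060, 0.000000) ⇒ P_2 = -0.390060

-0.390060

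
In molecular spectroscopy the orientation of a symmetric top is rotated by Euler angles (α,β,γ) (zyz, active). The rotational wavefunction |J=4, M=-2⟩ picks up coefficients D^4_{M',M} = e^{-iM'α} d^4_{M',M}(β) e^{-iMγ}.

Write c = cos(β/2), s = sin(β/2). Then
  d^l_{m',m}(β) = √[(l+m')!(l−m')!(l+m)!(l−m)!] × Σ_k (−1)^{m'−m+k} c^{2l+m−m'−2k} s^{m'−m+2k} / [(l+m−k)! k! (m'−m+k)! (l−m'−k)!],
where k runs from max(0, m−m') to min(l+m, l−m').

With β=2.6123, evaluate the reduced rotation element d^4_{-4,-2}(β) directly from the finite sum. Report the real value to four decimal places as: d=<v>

d=0.0016

d^4_{-4,-2}(β=2.6123) via the finite sum:
With c≡cos(β/2)=0.261568 and s≡sin(β/2)=0.965185, N=[1·40320·2·720]^{1/2}=7619.763776
k∈{2} keeps every argument non-negative
  k=2: (−1)^0·7619.7638/(1440)·0.2616^6·0.9652^2 = +0.001579
d^4_{-4,-2}(2.6123) = +0.001579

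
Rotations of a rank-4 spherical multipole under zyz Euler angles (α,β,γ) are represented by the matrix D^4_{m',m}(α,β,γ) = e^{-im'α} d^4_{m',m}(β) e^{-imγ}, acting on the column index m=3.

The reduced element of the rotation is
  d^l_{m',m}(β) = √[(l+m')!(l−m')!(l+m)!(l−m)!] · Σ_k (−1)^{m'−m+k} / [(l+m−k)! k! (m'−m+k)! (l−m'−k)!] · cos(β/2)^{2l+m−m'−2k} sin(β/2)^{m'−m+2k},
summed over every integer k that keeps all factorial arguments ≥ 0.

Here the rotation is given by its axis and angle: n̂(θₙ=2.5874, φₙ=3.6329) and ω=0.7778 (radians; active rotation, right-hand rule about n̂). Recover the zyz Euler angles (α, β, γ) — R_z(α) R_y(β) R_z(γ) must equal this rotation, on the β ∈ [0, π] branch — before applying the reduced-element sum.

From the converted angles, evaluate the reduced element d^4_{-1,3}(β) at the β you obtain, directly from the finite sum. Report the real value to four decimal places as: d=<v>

Axis–angle → zyz. n̂ = (sinθₙcosφₙ, sinθₙsinφₙ, cosθₙ) = (-0.464010, -0.248277, -0.850326), ω = 0.7778.
R = I cosω + sinω [n̂]ₓ + (1−cosω) n̂n̂ᵀ gives
  R = [+0.774368, +0.629811, -0.060767; -0.563560, +0.730183, +0.386306; +0.287671, -0.264897, +0.920367]
β = atan2(√(R₁₃²+R₂₃²), R₃₃) = 0.401780; α = atan2(R₂₃, R₁₃) mod 2π = 1.726821; γ = atan2(R₃₂, −R₃₁) mod 2π = 3.885799
d^4_{-1,3}(β=0.4018) via the finite sum:
With c≡cos(β/2)=0.979889 and s≡sin(β/2)=0.199541, N=[6·120·5040·1]^{1/2}=1904.940944
k: max(0,(3)−(-1))=4 … min(4+(3),4−(-1))=5
  k=4: (−1)^0·1904.9409/(144)·0.9799^4·0.1995^4 = +0.019336
  k=5: (−1)^1·1904.9409/(240)·0.9799^2·0.1995^6 = -0.000481
d^4_{-1,3}(0.4018) = +0.019336 -0.000481 = +0.018855

d=0.0189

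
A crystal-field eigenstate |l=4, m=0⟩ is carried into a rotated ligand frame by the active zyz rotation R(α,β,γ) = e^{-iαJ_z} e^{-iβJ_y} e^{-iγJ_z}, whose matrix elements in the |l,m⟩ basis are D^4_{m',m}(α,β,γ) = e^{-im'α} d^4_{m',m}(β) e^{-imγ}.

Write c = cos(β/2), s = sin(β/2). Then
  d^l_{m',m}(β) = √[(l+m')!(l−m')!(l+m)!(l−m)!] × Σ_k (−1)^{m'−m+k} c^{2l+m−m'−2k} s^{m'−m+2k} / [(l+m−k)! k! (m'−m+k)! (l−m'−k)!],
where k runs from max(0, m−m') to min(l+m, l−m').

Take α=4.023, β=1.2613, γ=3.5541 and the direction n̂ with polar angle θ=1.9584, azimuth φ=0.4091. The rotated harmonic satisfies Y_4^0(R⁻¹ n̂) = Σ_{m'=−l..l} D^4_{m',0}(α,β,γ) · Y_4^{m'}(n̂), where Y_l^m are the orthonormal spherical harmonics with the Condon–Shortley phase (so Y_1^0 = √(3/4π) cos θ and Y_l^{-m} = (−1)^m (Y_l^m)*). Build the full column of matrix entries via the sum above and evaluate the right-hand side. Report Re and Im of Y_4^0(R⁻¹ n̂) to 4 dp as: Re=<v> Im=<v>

Need the full column D^4_{m',0} for m'=−4..4 at α=4.0230, β=1.2613, γ=3.5541.
cos(β/2)=0.807644, sin(β/2)=0.589670
d^4_{-4,0}: single k=4 term ⇒ +0.430393;  D = -0.399043-0.161254i
d^4_{-3,0}: k∈[3..4] ⇒ +0.833665 -0.444395 = +0.389270;  D = +0.342106-0.185727i
d^4_{-2,0}: k∈[2..4] ⇒ +0.915504 -1.301387 +0.260145 = -0.125738;  D = +0.023996-0.123427i
d^4_{-1,0}: k∈[1..4] ⇒ +0.591106 -1.890575 +1.007793 -0.089536 = -0.381212;  D = +0.242476+0.294157i
d^4_{0,0}: k∈[0..4] ⇒ +0.181035 -1.544041 +1.851906 -0.438747 +0.014617 = +0.064770;  D = +0.064770+0.000000i
d^4_{1,0}: k∈[0..3] ⇒ -0.591106 +1.890575 -1.007793 +0.089536 = +0.381212;  D = -0.242476+0.294157i
d^4_{2,0}: k∈[0..2] ⇒ +0.915504 -1.301387 +0.260145 = -0.125738;  D = +0.023996+0.123427i
d^4_{3,0}: k∈[0..1] ⇒ -0.833665 +0.444395 = -0.389270;  D = -0.342106-0.185727i
d^4_{4,0}: single k=0 term ⇒ +0.430393;  D = -0.399043+0.161254i
Y_4^{m'}(θ=1.9584,φ=0.4091) and Σ D·Y over m':
  (-0.3990-0.1613i)·(-0.0213-0.3244i)  (+0.3421-0.1857i)·(-0.1264+0.3535i)  (+0.0240-0.1234i)·(+0.0000-0.0000i)  (+0.2425+0.2942i)·(+0.3038-0.1317i)  (+0.0648+0.0000i)·(-0.0605+0.0000i)  (-0.2425+0.2942i)·(-0.3038-0.1317i)  (+0.0240+0.1234i)·(+0.0000+0.0000i)  (-0.3421-0.1857i)·(+0.1264+0.3535i)  (-0.3990+0.1613i)·(-0.0213+0.3244i)
Y_4^0(R⁻¹ n̂) = +0.178058+0.000000i

Re=0.1781 Im=0.0000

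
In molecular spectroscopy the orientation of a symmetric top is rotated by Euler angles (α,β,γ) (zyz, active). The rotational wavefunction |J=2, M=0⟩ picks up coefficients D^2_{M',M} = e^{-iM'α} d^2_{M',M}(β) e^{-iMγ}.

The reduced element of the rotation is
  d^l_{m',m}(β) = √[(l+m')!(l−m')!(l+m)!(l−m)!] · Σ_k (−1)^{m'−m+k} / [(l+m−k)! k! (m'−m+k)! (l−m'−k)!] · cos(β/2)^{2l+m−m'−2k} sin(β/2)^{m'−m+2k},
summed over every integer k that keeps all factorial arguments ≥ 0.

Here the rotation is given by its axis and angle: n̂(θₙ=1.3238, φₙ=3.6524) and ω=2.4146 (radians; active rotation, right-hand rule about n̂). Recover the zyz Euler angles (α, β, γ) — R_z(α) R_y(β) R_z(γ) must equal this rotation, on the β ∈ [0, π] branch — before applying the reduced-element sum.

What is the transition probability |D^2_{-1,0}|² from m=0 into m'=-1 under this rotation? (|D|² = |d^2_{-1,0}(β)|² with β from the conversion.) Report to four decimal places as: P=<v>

Axis–angle → zyz. n̂ = (sinθₙcosφₙ, sinθₙsinφₙ, cosθₙ) = (-0.845875, -0.474045, +0.244493), ω = 2.4146.
R = I cosω + sinω [n̂]ₓ + (1−cosω) n̂n̂ᵀ gives
  R = [+0.502937, +0.538092, -0.676396; +0.863084, -0.354554, +0.359692; -0.046272, -0.764689, -0.642736]
β = atan2(√(R₁₃²+R₂₃²), R₃₃) = 2.268861; α = atan2(R₂₃, R₁₃) mod 2π = 2.652848; γ = atan2(R₃₂, −R₃₁) mod 2π = 4.772826
First d^2_{-1,0}(β=2.2689), then the phase factors e^{-i(-1)α} and e^{-i(0)γ}:
c=cos(2.268861/2)=0.422649, s=sin(2.268861/2)=0.906294; N=√[1·6·2·2]=4.898979
The bounds max(0,m−m')=1 and min(l+m,l−m')=2 give 2 terms
  k=1: (−1)^0·4.8990/(2)·0.4226^3·0.9063^1 = +0.167603
  k=2: (−1)^1·4.8990/(2)·0.4226^1·0.9063^3 = -0.770658
d^2_{-1,0}(2.2689) = +0.167603 -0.770658 = -0.603055
|D^2_{-1,0}|² = |d^2_{-1,0}(β)|² = (-0.603055)² = 0.363675 (the z-rotation phases have unit modulus)

P=0.3637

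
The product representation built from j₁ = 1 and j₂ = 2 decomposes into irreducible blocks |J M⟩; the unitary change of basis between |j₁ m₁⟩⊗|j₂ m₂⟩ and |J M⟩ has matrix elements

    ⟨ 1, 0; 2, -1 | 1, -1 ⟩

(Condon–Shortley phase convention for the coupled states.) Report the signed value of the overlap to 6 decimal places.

−√(3/10) = -0.547723

triangle: 2!·0!·2!/5! = 4/120
(j±m)!: 1!·1!·1!·3!·0!·2! = 12
prefactor² = (2J+1)·Δ·N² = 6/5
  k=1: −1/(1!·1!·0!·0!·0!·2!) = -1/2
Σ = -1/2  ⇒  CG² = 6/5·(-1/2)² = 3/10
CG = −√(3/10) = -0.547723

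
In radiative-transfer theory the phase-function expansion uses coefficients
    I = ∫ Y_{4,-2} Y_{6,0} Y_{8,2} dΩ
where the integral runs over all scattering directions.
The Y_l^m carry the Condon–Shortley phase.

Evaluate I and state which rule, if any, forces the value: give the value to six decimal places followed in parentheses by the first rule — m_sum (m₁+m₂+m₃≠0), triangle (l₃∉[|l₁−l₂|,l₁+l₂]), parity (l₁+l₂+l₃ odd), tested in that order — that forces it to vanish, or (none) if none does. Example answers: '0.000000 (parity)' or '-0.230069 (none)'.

m-sum 0 ✓  L=18 even ✓  2≤8≤10 ✓
Π(2lᵢ+1) = 9×13×17 = 1989
triangle coeff Δ(4,6,8) = 1/23279256
Σ_t [0,2]: t=0:+1/1658880 t=1:−1/518400 t=2:+1/1658880 = -1/1382400
(3j)²=504/46189 [(4 6 8; 0 0 0)], sign=-1
Σ_t [0,2]: t=0:+1/24883200 t=1:−1/1728000 t=2:+1/1658880 = 1/15552000
(3j)²=16/46189 [(4 6 8; -2 0 2)], sign=+1
⇒ 4πI² = 72576/9653501
I = (-1)√(72576/9653501/(4π)) = -0.02445959
No selection rule forces the value: the integral is nonzero (none).

-0.024460 (none)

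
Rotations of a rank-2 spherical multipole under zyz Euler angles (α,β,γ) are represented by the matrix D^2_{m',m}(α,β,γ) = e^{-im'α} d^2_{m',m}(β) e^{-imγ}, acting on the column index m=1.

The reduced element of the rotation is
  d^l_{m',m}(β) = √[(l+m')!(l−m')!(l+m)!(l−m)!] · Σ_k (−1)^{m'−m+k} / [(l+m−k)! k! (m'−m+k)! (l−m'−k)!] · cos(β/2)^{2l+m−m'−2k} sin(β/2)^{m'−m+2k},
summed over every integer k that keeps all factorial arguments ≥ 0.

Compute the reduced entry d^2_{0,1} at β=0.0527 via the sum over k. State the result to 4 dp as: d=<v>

d=0.0644

d^2_{0,1}(β=0.0527) via the finite sum:
With c≡cos(β/2)=0.999653 and s≡sin(β/2)=0.026347, N=[2·2·6·1]^{1/2}=4.898979
The bounds max(0,m−m')=1 and min(l+m,l−m')=2 give 2 terms
  k=1: (−1)^0·4.8990/(2)·0.9997^3·0.0263^1 = +0.064469
  k=2: (−1)^1·4.8990/(2)·0.9997^1·0.0263^3 = -0.000045
d^2_{0,1}(0.0527) = +0.064469 -0.000045 = +0.064425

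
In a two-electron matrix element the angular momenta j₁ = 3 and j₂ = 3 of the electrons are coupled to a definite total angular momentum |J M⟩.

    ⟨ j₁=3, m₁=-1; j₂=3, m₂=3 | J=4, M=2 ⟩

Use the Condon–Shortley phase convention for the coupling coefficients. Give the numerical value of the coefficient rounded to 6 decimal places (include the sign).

+0.592157  (= +√(27/77))

√[9·2!4!4!/11! · 2!4!6!0!6!2!] = √(995328/77)
  +(−1)^2/∏(2,0,2,4,2,0)! = 1/192  (running 1/192)
⟨..|..⟩ = √(995328/77)·(1/192) = +0.592157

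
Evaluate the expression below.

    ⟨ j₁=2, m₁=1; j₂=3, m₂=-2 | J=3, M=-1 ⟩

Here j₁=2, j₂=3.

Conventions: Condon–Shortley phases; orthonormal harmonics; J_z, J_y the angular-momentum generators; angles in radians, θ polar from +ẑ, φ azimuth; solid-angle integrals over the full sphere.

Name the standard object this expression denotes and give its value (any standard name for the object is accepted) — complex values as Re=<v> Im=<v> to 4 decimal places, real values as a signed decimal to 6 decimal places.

This is a Clebsch–Gordan (vector-coupling) coefficient.
triangle: 2!*2!*4!/9! = 96/362880
(j±m)!: 3!*1!*1!*5!*2!*4! = 34560
prefactor² = (2J+1)*Δ*N² = 64
  k=0: +1/(0!*2!*1!*1!*1!*3!) = 1/12
  k=1: −1/(1!*1!*0!*0!*2!*4!) = -1/48
Σ = 1/16  ⇒  CG² = 64*(1/16)² = 1/4
CG = +√(1/4) = +0.500000

Clebsch–Gordan coefficient, +√(1/4) ≈ +0.500000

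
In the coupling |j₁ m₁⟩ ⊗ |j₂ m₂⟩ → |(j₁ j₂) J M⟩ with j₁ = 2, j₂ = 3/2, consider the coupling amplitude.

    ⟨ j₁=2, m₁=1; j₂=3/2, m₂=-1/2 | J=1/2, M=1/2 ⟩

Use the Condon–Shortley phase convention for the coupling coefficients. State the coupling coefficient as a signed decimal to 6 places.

−√(3/10) ≈ -0.547723

√[2·3!1!0!/5! · 3!1!1!2!1!0!] = √(6/5)
  +(−1)^1/∏(1,2,0,0,1,0)! = -1/2  (running -1/2)
⟨..|..⟩ = √(6/5)·(-1/2) = -0.547723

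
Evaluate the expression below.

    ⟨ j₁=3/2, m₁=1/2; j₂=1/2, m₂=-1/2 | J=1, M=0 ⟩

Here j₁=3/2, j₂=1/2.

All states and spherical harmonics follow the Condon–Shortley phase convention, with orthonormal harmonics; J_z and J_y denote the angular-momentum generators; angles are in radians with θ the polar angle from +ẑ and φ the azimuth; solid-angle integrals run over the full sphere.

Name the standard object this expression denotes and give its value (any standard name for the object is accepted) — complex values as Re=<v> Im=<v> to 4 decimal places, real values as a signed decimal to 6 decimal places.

This is a Clebsch–Gordan (vector-coupling) coefficient.
j₁+j₂−J=1  J+j₁−j₂=2  J−j₁+j₂=0  j₁+j₂+J+1=4
(j₁±m₁, j₂±m₂, J±M) = (2,1,0,1,1,1)
P² = 1/2
sum k=0..0:
  [0] +1/1 = 1
S = 1
C² = P²·S² = 1/2 ; C = +0.707107

Clebsch–Gordan coefficient, +√(1/2) ≈ +0.707107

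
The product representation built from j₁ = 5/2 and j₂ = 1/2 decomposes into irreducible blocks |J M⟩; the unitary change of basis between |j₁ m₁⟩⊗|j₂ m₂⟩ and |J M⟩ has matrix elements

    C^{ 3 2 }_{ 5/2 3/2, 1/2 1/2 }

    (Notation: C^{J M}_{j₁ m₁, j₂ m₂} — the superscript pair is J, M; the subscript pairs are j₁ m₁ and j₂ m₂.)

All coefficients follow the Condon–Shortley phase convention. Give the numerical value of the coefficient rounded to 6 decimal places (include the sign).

+√(5/6) ≈ +0.912871

triangle: 0!·5!·1!/7! = 120/5040
(j±m)!: 4!·1!·1!·0!·5!·1! = 2880
prefactor² = (2J+1)·Δ·N² = 480
  k=0: +1/(0!·0!·1!·1!·4!·0!) = 1/24
Σ = 1/24  ⇒  CG² = 480·(1/24)² = 5/6
CG = +√(5/6) = +0.912871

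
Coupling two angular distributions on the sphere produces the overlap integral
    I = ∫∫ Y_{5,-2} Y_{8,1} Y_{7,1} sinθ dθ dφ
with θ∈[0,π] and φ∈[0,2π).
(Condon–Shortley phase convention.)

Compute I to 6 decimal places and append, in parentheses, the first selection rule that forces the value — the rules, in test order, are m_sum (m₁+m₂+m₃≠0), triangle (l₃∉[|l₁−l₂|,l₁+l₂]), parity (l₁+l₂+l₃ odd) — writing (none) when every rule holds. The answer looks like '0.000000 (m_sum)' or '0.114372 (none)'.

m-sum 0 ✓  L=20 even ✓  3≤7≤13 ✓
Π(2lᵢ+1) = 11×17×15 = 2805
triangle coeff Δ(5,8,7) = 1/814773960
Σ_t [1,5]: t=1:−1/87091200 t=2:+1/4976640 t=3:−1/2073600 t=4:+1/4976640 t=5:−1/87091200 = -1/9676800
(3j)²=360/46189 [(5 8 7; 0 0 0)], sign=+1
Σ_t [3,6]: t=3:−1/14929920 t=4:+1/4147200 t=5:−1/8294400 t=6:+1/130636800 = 1/16329600
(3j)²=1024/138567 [(5 8 7; -2 1 1)], sign=+1
⇒ 4πI² = 1843200/11408683
I = (+1)√(1843200/11408683/(4π)) = 0.11338707
No selection rule forces the value: the integral is nonzero (none).

0.113387 (none)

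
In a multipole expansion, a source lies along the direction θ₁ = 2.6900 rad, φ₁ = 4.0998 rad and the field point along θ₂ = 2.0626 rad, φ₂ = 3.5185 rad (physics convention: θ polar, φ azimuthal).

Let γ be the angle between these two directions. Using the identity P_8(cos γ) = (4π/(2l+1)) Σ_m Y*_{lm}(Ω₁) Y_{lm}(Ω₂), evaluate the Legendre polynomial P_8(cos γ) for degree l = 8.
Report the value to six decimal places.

0.209415

Term-by-term m-sum for l=8 (normalisation 4π/17 = 0.739198):
  [-8]  conj(Y_{8,-8})(Ω₁) = +0.000127+0.000666i ; Y_{8,-8}(Ω₂) = -0.186382-0.023672i ; Δ = -0.000008-0.000127i
  [-7]  conj(Y_{8,-7})(Ω₁) = +0.005096+0.002302i ; Y_{8,-7}(Ω₂) = -0.352681-0.194157i ; Δ = -0.001350-0.001801i
  [-6]  conj(Y_{8,-6})(Ω₁) = +0.024940-0.014745i ; Y_{8,-6}(Ω₂) = -0.263770-0.319170i ; Δ = -0.011285-0.004071i
  [-5]  conj(Y_{8,-5})(Ω₁) = +0.008319-0.105554i ; Y_{8,-5}(Ω₂) = -0.021747-0.067027i ; Δ = -0.007256+0.001738i
  [-4]  conj(Y_{8,-4})(Ω₁) = -0.213180-0.176389i ; Y_{8,-4}(Ω₂) = -0.020186+0.319134i ; Δ = +0.060595-0.064473i
  [-3]  conj(Y_{8,-3})(Ω₁) = -0.473235+0.129429i ; Y_{8,-3}(Ω₂) = -0.103316+0.219415i ; Δ = +0.020494-0.117207i
  [-2]  conj(Y_{8,-2})(Ω₁) = -0.163715+0.454675i ; Y_{8,-2}(Ω₂) = +0.152333-0.143002i ; Δ = +0.040080+0.092673i
  [-1]  conj(Y_{8,-1})(Ω₁) = -0.000025-0.000036i ; Y_{8,-1}(Ω₂) = +0.268718-0.106367i ; Δ = -0.000011-0.000007i
  [+0]  conj(Y_{8,0})(Ω₁) = -0.476514-0.000000i ; Y_{8,0}(Ω₂) = -0.169523+0.000000i ; Δ = +0.080780+0.000000i
  [+1]  conj(Y_{8,1})(Ω₁) = +0.000025-0.000036i ; Y_{8,1}(Ω₂) = -0.268718-0.106367i ; Δ = -0.000011+0.000007i
  [+2]  conj(Y_{8,2})(Ω₁) = -0.163715-0.454675i ; Y_{8,2}(Ω₂) = +0.152333+0.143002i ; Δ = +0.040080-0.092673i
  [+3]  conj(Y_{8,3})(Ω₁) = +0.473235+0.129429i ; Y_{8,3}(Ω₂) = +0.103316+0.219415i ; Δ = +0.020494+0.117207i
  [+4]  conj(Y_{8,4})(Ω₁) = -0.213180+0.176389i ; Y_{8,4}(Ω₂) = -0.020186-0.319134i ; Δ = +0.060595+0.064473i
  [+5]  conj(Y_{8,5})(Ω₁) = -0.008319-0.105554i ; Y_{8,5}(Ω₂) = +0.021747-0.067027i ; Δ = -0.007256-0.001738i
  [+6]  conj(Y_{8,6})(Ω₁) = +0.024940+0.014745i ; Y_{8,6}(Ω₂) = -0.263770+0.319170i ; Δ = -0.011285+0.004071i
  [+7]  conj(Y_{8,7})(Ω₁) = -0.005096+0.002302i ; Y_{8,7}(Ω₂) = +0.352681-0.194157i ; Δ = -0.001350+0.001801i
  [+8]  conj(Y_{8,8})(Ω₁) = +0.000127-0.000666i ; Y_{8,8}(Ω₂) = -0.186382+0.023672i ; Δ = -0.000008+0.000127i
Σ over m = +0.283300-0.000000i; ×(4π/17) → +0.209415-0.000000i. Real part: 0.209415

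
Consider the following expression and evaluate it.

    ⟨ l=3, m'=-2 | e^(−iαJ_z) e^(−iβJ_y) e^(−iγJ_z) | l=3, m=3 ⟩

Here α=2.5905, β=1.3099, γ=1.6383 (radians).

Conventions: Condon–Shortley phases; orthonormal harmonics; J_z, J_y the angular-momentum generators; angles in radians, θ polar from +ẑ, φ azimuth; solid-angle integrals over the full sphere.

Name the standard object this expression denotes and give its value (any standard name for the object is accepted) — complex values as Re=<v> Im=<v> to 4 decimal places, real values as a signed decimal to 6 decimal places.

This is a Wigner D-matrix element — the rotation-matrix element ⟨l m'| R(α,β,γ) |l m⟩ in the angular-momentum basis.
D^3_{-2,3}(2.5905,1.3099,1.6383) = e^{-i·-2·2.5905}·d^3_{-2,3}(1.3099)·e^{-i·3·1.6383}. Compute d first:
Half-angle: c=0.793078, s=0.609120. N=√(1·120·720·1)=293.938769
k: max(0,(3)−(-2))=5 … min(3+(3),3−(-2))=5
  k=5: (−1)^0·293.9388/(120)·0.7931^1·0.6091^5 = +0.162894
d^3_{-2,3}(1.3099) = +0.162894
Attach z-rotation phases: D = e^{-i(-2)(2.5905)}·(+0.162894)·e^{-i(3)(1.6383)} = +0.157161+0.042836i

Wigner D-matrix element, Re=0.1572 Im=0.0428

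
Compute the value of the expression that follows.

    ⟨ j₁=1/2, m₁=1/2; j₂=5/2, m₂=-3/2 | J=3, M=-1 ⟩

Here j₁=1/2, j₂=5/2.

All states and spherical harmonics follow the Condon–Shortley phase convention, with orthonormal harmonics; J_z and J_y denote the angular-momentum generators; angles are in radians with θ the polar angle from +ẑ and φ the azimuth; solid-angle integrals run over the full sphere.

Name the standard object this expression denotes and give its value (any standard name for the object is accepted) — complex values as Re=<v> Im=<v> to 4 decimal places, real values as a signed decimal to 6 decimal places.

Clebsch–Gordan coefficient, +√(1/3) ≈ +0.577350

This is a Clebsch–Gordan (vector-coupling) coefficient.
j₁+j₂−J=0  J+j₁−j₂=1  J−j₁+j₂=5  j₁+j₂+J+1=7
(j₁±m₁, j₂±m₂, J±M) = (1,0,1,4,2,4)
P² = 192
sum k=0..0:
  [0] +1/24 = 1/24
S = 1/24
C² = P²·S² = 1/3 ; C = +0.577350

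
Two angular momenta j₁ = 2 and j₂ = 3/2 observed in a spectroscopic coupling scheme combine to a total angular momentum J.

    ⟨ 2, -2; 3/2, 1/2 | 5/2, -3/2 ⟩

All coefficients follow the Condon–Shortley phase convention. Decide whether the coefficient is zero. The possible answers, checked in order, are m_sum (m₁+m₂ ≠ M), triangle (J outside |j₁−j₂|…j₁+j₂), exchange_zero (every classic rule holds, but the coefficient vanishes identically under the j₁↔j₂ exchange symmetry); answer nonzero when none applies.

m-sum: m₁+m₂ = -2+1/2 = -3/2, M = -3/2  ✓
triangle: |j₁−j₂| = 1/2 ≤ J = 5/2 ≤ j₁+j₂ = 7/2  ✓
exchange: j₁≠j₂ or m₁≠m₂ — the exchange symmetry imposes no constraint here
value check: CG = −√(16/35) = -0.676123 ≠ 0

nonzero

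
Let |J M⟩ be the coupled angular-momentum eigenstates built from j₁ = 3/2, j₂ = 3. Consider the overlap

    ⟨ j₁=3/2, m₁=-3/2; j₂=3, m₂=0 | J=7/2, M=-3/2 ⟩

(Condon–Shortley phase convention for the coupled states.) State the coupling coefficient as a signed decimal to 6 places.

−√(10/21) = -0.690066

√[8·1!2!5!/9! · 0!3!3!3!2!5!] = √(1920/7)
  +(−1)^1/∏(1,0,2,2,0,3)! = -1/24  (running -1/24)
⟨..|..⟩ = √(1920/7)·(-1/24) = -0.690066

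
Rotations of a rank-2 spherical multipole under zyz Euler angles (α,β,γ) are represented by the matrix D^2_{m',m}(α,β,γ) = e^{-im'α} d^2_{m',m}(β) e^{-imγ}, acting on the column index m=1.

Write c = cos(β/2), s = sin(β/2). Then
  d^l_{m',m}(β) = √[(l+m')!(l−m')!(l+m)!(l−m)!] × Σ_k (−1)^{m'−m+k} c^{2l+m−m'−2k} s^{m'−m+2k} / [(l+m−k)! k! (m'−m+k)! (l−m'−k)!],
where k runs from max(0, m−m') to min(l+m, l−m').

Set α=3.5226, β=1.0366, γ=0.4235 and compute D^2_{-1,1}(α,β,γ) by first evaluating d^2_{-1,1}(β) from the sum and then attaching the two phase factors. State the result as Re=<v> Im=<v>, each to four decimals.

D^2_{-1,1}(3.5226,1.0366,0.4235) = e^{-i·-1·3.5226}·d^2_{-1,1}(1.0366)·e^{-i·1·0.4235}. Compute d first:
Half-angle: c=0.868663, s=0.495404. N=√(1·6·6·1)=6.000000
k∈{2,3} keeps every argument non-negative
  k=2: (−1)^0·6.0000/(2)·0.8687^2·0.4954^2 = +0.555575
  k=3: (−1)^1·6.0000/(6)·0.8687^0·0.4954^4 = -0.060234
d^2_{-1,1}(1.0366) = +0.555575 -0.060234 = +0.495342
Attach z-rotation phases: D = e^{-i(-1)(3.5226)}·(+0.495342)·e^{-i(1)(0.4235)} = -0.494894+0.021042i

Re=-0.4949 Im=0.0210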